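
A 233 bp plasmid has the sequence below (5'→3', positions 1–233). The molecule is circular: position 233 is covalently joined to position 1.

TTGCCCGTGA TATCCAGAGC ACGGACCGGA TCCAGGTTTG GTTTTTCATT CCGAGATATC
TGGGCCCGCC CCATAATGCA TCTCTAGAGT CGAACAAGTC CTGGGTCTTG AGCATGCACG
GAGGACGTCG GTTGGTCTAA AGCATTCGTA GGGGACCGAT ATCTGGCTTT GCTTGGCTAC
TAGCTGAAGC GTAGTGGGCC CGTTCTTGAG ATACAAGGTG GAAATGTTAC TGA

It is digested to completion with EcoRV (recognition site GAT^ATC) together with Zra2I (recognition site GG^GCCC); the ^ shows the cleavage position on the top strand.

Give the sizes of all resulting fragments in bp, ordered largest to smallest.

EcoRV sites (GATATC) start at positions 9, 55, 158.
EcoRV cuts after base 3 of each site, so after positions 11, 57, 160.
Zra2I sites (GGGCCC) start at positions 62, 196.
Zra2I cuts after base 2 of each site, so after positions 63, 197.
Combined cut positions: 11, 57, 63, 160, 197.
Circular molecule, 5 cuts → 5 fragments:
  12–57 → 46 bp
  58–63 → 6 bp
  64–160 → 97 bp
  161–197 → 37 bp
  198–233 then 1–11 → 36 + 11 = 47 bp
Sorted largest to smallest: 97, 47, 46, 37, 6 bp.

97, 47, 46, 37, 6 bp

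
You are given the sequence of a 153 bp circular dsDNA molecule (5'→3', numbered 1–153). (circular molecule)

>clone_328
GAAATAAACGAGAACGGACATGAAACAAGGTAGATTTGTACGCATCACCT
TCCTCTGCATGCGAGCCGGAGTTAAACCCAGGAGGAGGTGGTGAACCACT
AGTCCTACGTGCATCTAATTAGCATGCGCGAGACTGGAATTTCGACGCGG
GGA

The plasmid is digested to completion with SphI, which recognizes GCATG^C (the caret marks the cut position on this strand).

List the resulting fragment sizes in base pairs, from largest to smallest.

SphI sites (GCATGC) start at positions 57, 122.
SphI cuts after base 5 of each site (before the last base), so after positions 61, 126.
Circular molecule, 2 cuts → 2 fragments:
  62–126 → 65 bp
  127–153 then 1–61 → 27 + 61 = 88 bp
Sorted largest to smallest: 88, 65 bp.

88, 65 bp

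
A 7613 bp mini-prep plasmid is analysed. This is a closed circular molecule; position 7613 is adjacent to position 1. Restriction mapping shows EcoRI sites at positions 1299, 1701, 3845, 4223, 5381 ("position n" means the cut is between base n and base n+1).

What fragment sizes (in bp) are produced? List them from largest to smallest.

Circular molecule, 5 cuts → 5 fragments:
  1701 − 1299 = 402 bp
  3845 − 1701 = 2144 bp
  4223 − 3845 = 378 bp
  5381 − 4223 = 1158 bp
  wrap: 7613 − 5381 + 1299 = 3531 bp
Sorted largest to smallest: 3531, 2144, 1158, 402, 378 bp.

3531, 2144, 1158, 402, 378 bp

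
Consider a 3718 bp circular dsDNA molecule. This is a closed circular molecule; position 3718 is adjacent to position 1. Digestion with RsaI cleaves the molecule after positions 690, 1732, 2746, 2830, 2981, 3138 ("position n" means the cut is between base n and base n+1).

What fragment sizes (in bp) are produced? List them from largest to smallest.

Circular molecule, 6 cuts → 6 fragments:
  1732 − 690 = 1042 bp
  2746 − 1732 = 1014 bp
  2830 − 2746 = 84 bp
  2981 − 2830 = 151 bp
  3138 − 2981 = 157 bp
  wrap: 3718 − 3138 + 690 = 1270 bp
Sorted largest to smallest: 1270, 1042, 1014, 157, 151, 84 bp.

1270, 1042, 1014, 157, 151, 84 bp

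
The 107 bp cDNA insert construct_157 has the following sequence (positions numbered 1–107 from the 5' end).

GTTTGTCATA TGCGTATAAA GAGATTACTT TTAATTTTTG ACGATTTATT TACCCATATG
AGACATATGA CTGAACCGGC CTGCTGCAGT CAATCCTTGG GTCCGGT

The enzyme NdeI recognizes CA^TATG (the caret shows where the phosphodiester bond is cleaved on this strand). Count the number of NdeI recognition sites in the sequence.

CATATG occurs starting at positions 7, 55, 64.
NdeI cuts at 3 sites.

3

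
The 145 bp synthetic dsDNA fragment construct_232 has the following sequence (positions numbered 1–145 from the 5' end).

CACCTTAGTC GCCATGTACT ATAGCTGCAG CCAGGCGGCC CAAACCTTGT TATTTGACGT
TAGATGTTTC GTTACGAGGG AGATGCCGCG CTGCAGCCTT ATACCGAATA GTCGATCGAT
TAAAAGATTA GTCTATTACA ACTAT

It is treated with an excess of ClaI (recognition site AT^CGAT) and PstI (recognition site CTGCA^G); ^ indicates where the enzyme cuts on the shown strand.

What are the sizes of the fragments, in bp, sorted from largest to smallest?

66, 29, 29, 21 bp

The ClaI site (ATCGAT) starts at position 115.
ClaI cuts after base 2 of each site, so after position 116.
PstI sites (CTGCAG) start at positions 25, 91.
PstI cuts after base 5 of each site (before the last base), so after positions 29, 95.
Combined cut positions: 29, 95, 116.
Linear molecule, 3 cuts → 4 fragments:
  1–29 → 29 bp
  30–95 → 66 bp
  96–116 → 21 bp
  117–145 → 29 bp
Sorted largest to smallest: 66, 29, 29, 21 bp.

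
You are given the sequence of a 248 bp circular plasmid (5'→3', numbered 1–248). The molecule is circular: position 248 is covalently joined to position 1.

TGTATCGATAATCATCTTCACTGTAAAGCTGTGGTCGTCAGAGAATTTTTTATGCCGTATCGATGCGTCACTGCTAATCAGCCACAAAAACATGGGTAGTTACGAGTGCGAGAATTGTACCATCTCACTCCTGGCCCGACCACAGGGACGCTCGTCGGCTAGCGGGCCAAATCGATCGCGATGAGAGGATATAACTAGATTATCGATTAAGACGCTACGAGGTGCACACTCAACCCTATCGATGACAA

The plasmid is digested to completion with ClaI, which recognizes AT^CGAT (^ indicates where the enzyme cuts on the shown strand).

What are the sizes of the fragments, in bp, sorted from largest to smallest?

ClaI sites (ATCGAT) start at positions 4, 59, 171, 202, 238.
ClaI cuts after base 2 of each site, so after positions 5, 60, 172, 203, 239.
Circular molecule, 5 cuts → 5 fragments:
  6–60 → 55 bp
  61–172 → 112 bp
  173–203 → 31 bp
  204–239 → 36 bp
  240–248 then 1–5 → 9 + 5 = 14 bp
Sorted largest to smallest: 112, 55, 36, 31, 14 bp.

112, 55, 36, 31, 14 bp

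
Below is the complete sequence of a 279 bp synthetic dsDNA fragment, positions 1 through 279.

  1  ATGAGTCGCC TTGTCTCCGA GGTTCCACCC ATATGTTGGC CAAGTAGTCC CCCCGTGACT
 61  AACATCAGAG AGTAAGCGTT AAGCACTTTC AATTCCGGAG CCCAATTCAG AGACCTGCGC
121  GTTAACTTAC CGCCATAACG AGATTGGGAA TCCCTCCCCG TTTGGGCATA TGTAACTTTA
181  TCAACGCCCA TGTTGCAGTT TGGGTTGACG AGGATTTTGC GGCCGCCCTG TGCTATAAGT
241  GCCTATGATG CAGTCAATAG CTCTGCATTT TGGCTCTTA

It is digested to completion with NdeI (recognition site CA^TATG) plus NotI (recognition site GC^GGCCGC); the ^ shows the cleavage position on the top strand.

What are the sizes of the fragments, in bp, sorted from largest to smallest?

137, 59, 52, 31 bp

NdeI sites (CATATG) start at positions 30, 167.
NdeI cuts after base 2 of each site, so after positions 31, 168.
The NotI site (GCGGCCGC) starts at position 219.
NotI cuts after base 2 of each site, so after position 220.
Combined cut positions: 31, 168, 220.
Linear molecule, 3 cuts → 4 fragments:
  1–31 → 31 bp
  32–168 → 137 bp
  169–220 → 52 bp
  221–279 → 59 bp
Sorted largest to smallest: 137, 59, 52, 31 bp.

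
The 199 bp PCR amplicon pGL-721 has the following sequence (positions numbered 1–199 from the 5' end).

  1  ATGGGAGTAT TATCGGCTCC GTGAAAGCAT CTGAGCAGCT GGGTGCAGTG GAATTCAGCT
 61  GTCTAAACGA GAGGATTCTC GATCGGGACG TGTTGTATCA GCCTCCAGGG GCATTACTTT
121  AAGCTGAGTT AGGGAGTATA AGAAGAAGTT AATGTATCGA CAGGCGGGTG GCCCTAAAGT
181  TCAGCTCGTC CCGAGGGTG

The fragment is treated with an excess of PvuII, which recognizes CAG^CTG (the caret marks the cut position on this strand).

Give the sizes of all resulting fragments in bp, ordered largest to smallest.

PvuII sites (CAGCTG) start at positions 36, 56.
PvuII cuts after base 3 of each site, so after positions 38, 58.
Linear molecule, 2 cuts → 3 fragments:
  1–38 → 38 bp
  39–58 → 20 bp
  59–199 → 141 bp
Sorted largest to smallest: 141, 38, 20 bp.

141, 38, 20 bp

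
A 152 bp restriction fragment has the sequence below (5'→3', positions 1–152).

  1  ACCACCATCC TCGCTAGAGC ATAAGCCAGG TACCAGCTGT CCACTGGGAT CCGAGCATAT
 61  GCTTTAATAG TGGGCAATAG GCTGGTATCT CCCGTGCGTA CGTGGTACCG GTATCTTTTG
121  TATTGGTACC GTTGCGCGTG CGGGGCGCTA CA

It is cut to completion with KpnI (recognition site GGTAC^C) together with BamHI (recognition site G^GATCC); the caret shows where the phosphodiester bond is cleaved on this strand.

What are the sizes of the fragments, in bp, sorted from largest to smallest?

61, 33, 23, 21, 14 bp

KpnI sites (GGTACC) start at positions 29, 104, 125.
KpnI cuts after base 5 of each site (before the last base), so after positions 33, 108, 129.
The BamHI site (GGATCC) starts at position 47.
BamHI cuts after the first base of each site, so after position 47.
Combined cut positions: 33, 47, 108, 129.
Linear molecule, 4 cuts → 5 fragments:
  1–33 → 33 bp
  34–47 → 14 bp
  48–108 → 61 bp
  109–129 → 21 bp
  130–152 → 23 bp
Sorted largest to smallest: 61, 33, 23, 21, 14 bp.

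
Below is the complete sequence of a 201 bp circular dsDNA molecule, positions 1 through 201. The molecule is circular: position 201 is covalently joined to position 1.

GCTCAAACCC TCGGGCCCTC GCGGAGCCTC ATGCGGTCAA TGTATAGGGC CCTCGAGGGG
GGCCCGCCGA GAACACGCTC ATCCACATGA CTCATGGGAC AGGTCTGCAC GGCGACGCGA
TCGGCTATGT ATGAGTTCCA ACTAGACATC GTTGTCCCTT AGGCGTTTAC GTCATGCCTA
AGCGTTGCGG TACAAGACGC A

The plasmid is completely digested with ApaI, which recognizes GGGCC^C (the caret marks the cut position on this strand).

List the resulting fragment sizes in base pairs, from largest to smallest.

154, 34, 13 bp

ApaI sites (GGGCCC) start at positions 13, 47, 60.
ApaI cuts after base 5 of each site (before the last base), so after positions 17, 51, 64.
Circular molecule, 3 cuts → 3 fragments:
  18–51 → 34 bp
  52–64 → 13 bp
  65–201 then 1–17 → 137 + 17 = 154 bp
Sorted largest to smallest: 154, 34, 13 bp.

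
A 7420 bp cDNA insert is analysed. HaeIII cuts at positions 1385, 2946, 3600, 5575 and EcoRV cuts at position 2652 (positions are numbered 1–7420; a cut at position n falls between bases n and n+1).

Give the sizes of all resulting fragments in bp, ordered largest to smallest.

1975, 1845, 1385, 1267, 654, 294 bp

Combined cut positions (sorted): 1385, 2652, 2946, 3600, 5575.
Linear molecule, 5 cuts → 6 fragments:
  1385 − 0 = 1385 bp
  2652 − 1385 = 1267 bp
  2946 − 2652 = 294 bp
  3600 − 2946 = 654 bp
  5575 − 3600 = 1975 bp
  7420 − 5575 = 1845 bp
Sorted largest to smallest: 1975, 1845, 1385, 1267, 654, 294 bp.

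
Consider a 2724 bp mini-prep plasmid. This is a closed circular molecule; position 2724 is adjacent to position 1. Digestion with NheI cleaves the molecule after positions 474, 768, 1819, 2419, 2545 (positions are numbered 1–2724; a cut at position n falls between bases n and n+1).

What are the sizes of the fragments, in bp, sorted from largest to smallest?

1051, 653, 600, 294, 126 bp

Circular molecule, 5 cuts → 5 fragments:
  768 − 474 = 294 bp
  1819 − 768 = 1051 bp
  2419 − 1819 = 600 bp
  2545 − 2419 = 126 bp
  wrap: 2724 − 2545 + 474 = 653 bp
Sorted largest to smallest: 1051, 653, 600, 294, 126 bp.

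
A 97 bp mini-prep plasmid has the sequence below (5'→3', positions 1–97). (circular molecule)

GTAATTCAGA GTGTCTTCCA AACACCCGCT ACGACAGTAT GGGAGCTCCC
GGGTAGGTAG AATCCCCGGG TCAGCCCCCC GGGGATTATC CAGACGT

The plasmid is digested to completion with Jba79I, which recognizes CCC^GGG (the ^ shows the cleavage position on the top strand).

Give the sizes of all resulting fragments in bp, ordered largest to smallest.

Jba79I sites (CCCGGG) start at positions 48, 65, 78.
Jba79I cuts after base 3 of each site, so after positions 50, 67, 80.
Circular molecule, 3 cuts → 3 fragments:
  51–67 → 17 bp
  68–80 → 13 bp
  81–97 then 1–50 → 17 + 50 = 67 bp
Sorted largest to smallest: 67, 17, 13 bp.

67, 17, 13 bp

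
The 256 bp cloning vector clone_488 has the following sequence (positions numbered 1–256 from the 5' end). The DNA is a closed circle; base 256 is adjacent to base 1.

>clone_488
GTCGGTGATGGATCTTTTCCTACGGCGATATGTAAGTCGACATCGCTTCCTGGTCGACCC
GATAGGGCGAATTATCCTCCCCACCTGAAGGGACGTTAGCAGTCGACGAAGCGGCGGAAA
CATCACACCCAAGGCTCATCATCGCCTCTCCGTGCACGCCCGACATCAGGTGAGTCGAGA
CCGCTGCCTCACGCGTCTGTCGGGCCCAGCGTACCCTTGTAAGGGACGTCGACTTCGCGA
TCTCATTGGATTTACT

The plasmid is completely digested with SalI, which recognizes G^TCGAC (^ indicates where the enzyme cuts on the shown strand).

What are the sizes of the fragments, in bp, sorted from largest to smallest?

SalI sites (GTCGAC) start at positions 36, 53, 102, 228.
SalI cuts after the first base of each site, so after positions 36, 53, 102, 228.
Circular molecule, 4 cuts → 4 fragments:
  37–53 → 17 bp
  54–102 → 49 bp
  103–228 → 126 bp
  229–256 then 1–36 → 28 + 36 = 64 bp
Sorted largest to smallest: 126, 64, 49, 17 bp.

126, 64, 49, 17 bp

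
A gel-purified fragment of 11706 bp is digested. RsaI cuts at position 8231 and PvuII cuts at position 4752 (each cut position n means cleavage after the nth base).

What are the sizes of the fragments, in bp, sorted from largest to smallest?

Combined cut positions (sorted): 4752, 8231.
Linear molecule, 2 cuts → 3 fragments:
  4752 − 0 = 4752 bp
  8231 − 4752 = 3479 bp
  11706 − 8231 = 3475 bp
Sorted largest to smallest: 4752, 3479, 3475 bp.

4752, 3479, 3475 bp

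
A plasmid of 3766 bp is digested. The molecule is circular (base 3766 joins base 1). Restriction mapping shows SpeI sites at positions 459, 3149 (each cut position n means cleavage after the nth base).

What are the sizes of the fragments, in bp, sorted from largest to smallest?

2690, 1076 bp

Circular molecule, 2 cuts → 2 fragments:
  3149 − 459 = 2690 bp
  wrap: 3766 − 3149 + 459 = 1076 bp
Sorted largest to smallest: 2690, 1076 bp.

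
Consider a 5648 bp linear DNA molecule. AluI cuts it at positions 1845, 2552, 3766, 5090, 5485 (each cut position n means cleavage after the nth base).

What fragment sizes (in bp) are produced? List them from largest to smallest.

1845, 1324, 1214, 707, 395, 163 bp

Linear molecule, 5 cuts → 6 fragments:
  1845 − 0 = 1845 bp
  2552 − 1845 = 707 bp
  3766 − 2552 = 1214 bp
  5090 − 3766 = 1324 bp
  5485 − 5090 = 395 bp
  5648 − 5485 = 163 bp
Sorted largest to smallest: 1845, 1324, 1214, 707, 395, 163 bp.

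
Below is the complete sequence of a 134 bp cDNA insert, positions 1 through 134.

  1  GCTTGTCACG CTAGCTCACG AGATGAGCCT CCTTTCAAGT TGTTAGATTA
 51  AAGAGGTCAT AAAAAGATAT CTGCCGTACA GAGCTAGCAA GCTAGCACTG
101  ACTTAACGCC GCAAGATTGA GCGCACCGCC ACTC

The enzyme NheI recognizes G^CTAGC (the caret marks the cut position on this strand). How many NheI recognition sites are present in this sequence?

3

GCTAGC occurs starting at positions 10, 83, 91.
NheI cuts at 3 sites.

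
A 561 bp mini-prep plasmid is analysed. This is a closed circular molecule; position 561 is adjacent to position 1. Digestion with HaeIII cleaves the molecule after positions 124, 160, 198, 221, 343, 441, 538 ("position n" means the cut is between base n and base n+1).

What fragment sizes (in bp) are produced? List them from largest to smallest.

147, 122, 98, 97, 38, 36, 23 bp

Circular molecule, 7 cuts → 7 fragments:
  160 − 124 = 36 bp
  198 − 160 = 38 bp
  221 − 198 = 23 bp
  343 − 221 = 122 bp
  441 − 343 = 98 bp
  538 − 441 = 97 bp
  wrap: 561 − 538 + 124 = 147 bp
Sorted largest to smallest: 147, 122, 98, 97, 38, 36, 23 bp.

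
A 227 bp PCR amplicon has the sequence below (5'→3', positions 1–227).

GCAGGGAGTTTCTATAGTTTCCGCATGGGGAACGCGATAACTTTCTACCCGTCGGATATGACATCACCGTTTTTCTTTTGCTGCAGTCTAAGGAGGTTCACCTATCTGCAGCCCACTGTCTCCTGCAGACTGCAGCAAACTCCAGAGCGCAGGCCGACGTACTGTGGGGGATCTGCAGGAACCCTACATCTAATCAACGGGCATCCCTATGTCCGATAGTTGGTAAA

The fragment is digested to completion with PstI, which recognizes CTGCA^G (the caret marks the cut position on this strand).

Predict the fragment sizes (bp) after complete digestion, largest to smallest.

PstI sites (CTGCAG) start at positions 81, 106, 123, 130, 173.
PstI cuts after base 5 of each site (before the last base), so after positions 85, 110, 127, 134, 177.
Linear molecule, 5 cuts → 6 fragments:
  1–85 → 85 bp
  86–110 → 25 bp
  111–127 → 17 bp
  128–134 → 7 bp
  135–177 → 43 bp
  178–227 → 50 bp
Sorted largest to smallest: 85, 50, 43, 25, 17, 7 bp.

85, 50, 43, 25, 17, 7 bp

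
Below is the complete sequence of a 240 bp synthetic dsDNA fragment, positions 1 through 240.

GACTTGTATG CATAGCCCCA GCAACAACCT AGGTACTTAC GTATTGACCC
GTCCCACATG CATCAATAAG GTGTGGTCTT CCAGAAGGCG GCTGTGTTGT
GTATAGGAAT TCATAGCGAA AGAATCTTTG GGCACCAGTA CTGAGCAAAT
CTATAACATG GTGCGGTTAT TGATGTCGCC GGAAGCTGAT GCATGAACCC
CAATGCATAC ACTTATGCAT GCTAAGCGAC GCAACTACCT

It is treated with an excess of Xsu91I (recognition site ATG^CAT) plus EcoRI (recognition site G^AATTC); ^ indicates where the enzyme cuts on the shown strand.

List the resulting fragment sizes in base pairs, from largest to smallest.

84, 50, 47, 23, 14, 12, 10 bp

Xsu91I sites (ATGCAT) start at positions 8, 58, 189, 203, 215.
Xsu91I cuts after base 3 of each site, so after positions 10, 60, 191, 205, 217.
The EcoRI site (GAATTC) starts at position 107.
EcoRI cuts after the first base of each site, so after position 107.
Combined cut positions: 10, 60, 107, 191, 205, 217.
Linear molecule, 6 cuts → 7 fragments:
  1–10 → 10 bp
  11–60 → 50 bp
  61–107 → 47 bp
  108–191 → 84 bp
  192–205 → 14 bp
  206–217 → 12 bp
  218–240 → 23 bp
Sorted largest to smallest: 84, 50, 47, 23, 14, 12, 10 bp.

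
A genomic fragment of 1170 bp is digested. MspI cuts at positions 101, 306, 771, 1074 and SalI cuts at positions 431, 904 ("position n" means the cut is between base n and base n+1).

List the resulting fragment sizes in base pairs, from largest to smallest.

Combined cut positions (sorted): 101, 306, 431, 771, 904, 1074.
Linear molecule, 6 cuts → 7 fragments:
  101 − 0 = 101 bp
  306 − 101 = 205 bp
  431 − 306 = 125 bp
  771 − 431 = 340 bp
  904 − 771 = 133 bp
  1074 − 904 = 170 bp
  1170 − 1074 = 96 bp
Sorted largest to smallest: 340, 205, 170, 133, 125, 101, 96 bp.

340, 205, 170, 133, 125, 101, 96 bp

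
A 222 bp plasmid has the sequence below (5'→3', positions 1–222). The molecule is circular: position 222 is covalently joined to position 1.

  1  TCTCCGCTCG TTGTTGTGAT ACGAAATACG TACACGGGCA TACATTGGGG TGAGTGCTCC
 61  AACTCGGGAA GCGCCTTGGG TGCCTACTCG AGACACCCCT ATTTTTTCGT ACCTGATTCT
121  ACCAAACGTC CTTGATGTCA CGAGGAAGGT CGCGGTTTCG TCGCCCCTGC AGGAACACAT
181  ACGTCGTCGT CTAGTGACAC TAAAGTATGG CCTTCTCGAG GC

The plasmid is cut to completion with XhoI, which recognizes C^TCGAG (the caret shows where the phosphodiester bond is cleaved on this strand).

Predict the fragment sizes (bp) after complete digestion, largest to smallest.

XhoI sites (CTCGAG) start at positions 87, 215.
XhoI cuts after the first base of each site, so after positions 87, 215.
Circular molecule, 2 cuts → 2 fragments:
  88–215 → 128 bp
  216–222 then 1–87 → 7 + 87 = 94 bp
Sorted largest to smallest: 128, 94 bp.

128, 94 bp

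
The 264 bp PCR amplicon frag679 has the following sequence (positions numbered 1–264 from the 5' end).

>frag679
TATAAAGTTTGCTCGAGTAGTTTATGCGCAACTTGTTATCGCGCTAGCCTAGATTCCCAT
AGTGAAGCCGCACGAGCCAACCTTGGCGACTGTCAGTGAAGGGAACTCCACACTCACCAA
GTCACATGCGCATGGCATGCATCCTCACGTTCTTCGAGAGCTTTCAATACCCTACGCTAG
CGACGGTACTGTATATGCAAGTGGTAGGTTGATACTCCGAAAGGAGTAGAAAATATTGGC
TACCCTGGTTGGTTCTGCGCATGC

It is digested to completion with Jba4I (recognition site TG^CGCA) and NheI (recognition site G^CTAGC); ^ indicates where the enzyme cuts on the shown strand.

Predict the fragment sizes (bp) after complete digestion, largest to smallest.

Jba4I sites (TGCGCA) start at positions 25, 127, 256.
Jba4I cuts after base 2 of each site, so after positions 26, 128, 257.
NheI sites (GCTAGC) start at positions 43, 176.
NheI cuts after the first base of each site, so after positions 43, 176.
Combined cut positions: 26, 43, 128, 176, 257.
Linear molecule, 5 cuts → 6 fragments:
  1–26 → 26 bp
  27–43 → 17 bp
  44–128 → 85 bp
  129–176 → 48 bp
  177–257 → 81 bp
  258–264 → 7 bp
Sorted largest to smallest: 85, 81, 48, 26, 17, 7 bp.

85, 81, 48, 26, 17, 7 bp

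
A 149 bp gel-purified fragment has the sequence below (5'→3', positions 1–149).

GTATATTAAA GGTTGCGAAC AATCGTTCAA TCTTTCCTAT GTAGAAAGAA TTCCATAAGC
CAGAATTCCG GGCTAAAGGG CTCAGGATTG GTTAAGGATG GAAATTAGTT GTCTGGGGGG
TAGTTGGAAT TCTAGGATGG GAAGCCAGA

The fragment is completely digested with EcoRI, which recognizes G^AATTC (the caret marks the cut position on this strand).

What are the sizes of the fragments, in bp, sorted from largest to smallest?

64, 48, 22, 15 bp

EcoRI sites (GAATTC) start at positions 48, 63, 127.
EcoRI cuts after the first base of each site, so after positions 48, 63, 127.
Linear molecule, 3 cuts → 4 fragments:
  1–48 → 48 bp
  49–63 → 15 bp
  64–127 → 64 bp
  128–149 → 22 bp
Sorted largest to smallest: 64, 48, 22, 15 bp.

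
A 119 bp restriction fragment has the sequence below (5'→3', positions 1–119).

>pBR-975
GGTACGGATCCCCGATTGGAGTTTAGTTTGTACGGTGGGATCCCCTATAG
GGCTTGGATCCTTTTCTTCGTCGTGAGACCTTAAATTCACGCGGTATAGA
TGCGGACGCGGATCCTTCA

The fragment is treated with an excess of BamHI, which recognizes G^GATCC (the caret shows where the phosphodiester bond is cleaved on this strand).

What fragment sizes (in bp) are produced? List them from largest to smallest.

54, 32, 18, 9, 6 bp

BamHI sites (GGATCC) start at positions 6, 38, 56, 110.
BamHI cuts after the first base of each site, so after positions 6, 38, 56, 110.
Linear molecule, 4 cuts → 5 fragments:
  1–6 → 6 bp
  7–38 → 32 bp
  39–56 → 18 bp
  57–110 → 54 bp
  111–119 → 9 bp
Sorted largest to smallest: 54, 32, 18, 9, 6 bp.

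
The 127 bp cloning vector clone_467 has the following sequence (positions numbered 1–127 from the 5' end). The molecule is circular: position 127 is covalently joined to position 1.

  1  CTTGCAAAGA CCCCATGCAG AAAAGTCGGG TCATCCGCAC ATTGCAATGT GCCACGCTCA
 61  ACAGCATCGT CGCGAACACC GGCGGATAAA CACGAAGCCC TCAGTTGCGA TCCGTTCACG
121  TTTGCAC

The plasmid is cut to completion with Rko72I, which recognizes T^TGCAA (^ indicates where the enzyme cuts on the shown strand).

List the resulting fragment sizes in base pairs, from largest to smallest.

Rko72I sites (TTGCAA) start at positions 2, 42.
Rko72I cuts after the first base of each site, so after positions 2, 42.
Circular molecule, 2 cuts → 2 fragments:
  3–42 → 40 bp
  43–127 then 1–2 → 85 + 2 = 87 bp
Sorted largest to smallest: 87, 40 bp.

87, 40 bp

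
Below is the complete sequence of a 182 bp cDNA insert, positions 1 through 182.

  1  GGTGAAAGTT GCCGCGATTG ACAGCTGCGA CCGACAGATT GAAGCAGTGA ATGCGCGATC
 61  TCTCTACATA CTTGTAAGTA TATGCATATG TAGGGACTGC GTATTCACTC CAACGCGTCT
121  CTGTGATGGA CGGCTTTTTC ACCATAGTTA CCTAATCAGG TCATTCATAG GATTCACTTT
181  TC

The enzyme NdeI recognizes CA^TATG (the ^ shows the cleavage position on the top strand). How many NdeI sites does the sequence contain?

CATATG occurs starting at position 85.
NdeI cuts at 1 site.

1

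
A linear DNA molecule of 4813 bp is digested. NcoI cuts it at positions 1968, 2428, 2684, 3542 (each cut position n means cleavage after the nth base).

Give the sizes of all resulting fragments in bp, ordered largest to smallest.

1968, 1271, 858, 460, 256 bp

Linear molecule, 4 cuts → 5 fragments:
  1968 − 0 = 1968 bp
  2428 − 1968 = 460 bp
  2684 − 2428 = 256 bp
  3542 − 2684 = 858 bp
  4813 − 3542 = 1271 bp
Sorted largest to smallest: 1968, 1271, 858, 460, 256 bp.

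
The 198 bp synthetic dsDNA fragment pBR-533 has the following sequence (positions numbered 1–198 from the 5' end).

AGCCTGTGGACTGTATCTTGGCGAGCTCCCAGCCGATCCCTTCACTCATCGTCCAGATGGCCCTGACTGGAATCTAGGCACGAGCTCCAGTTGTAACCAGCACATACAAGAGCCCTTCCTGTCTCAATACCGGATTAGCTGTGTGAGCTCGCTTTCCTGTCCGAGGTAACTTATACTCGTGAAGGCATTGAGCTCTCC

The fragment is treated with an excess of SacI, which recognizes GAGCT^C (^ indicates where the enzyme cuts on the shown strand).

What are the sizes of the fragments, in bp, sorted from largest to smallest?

63, 59, 45, 27, 4 bp

SacI sites (GAGCTC) start at positions 23, 82, 145, 190.
SacI cuts after base 5 of each site (before the last base), so after positions 27, 86, 149, 194.
Linear molecule, 4 cuts → 5 fragments:
  1–27 → 27 bp
  28–86 → 59 bp
  87–149 → 63 bp
  150–194 → 45 bp
  195–198 → 4 bp
Sorted largest to smallest: 63, 59, 45, 27, 4 bp.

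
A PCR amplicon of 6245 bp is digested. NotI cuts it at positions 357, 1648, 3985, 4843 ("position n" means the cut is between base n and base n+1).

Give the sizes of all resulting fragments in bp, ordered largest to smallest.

2337, 1402, 1291, 858, 357 bp

Linear molecule, 4 cuts → 5 fragments:
  357 − 0 = 357 bp
  1648 − 357 = 1291 bp
  3985 − 1648 = 2337 bp
  4843 − 3985 = 858 bp
  6245 − 4843 = 1402 bp
Sorted largest to smallest: 2337, 1402, 1291, 858, 357 bp.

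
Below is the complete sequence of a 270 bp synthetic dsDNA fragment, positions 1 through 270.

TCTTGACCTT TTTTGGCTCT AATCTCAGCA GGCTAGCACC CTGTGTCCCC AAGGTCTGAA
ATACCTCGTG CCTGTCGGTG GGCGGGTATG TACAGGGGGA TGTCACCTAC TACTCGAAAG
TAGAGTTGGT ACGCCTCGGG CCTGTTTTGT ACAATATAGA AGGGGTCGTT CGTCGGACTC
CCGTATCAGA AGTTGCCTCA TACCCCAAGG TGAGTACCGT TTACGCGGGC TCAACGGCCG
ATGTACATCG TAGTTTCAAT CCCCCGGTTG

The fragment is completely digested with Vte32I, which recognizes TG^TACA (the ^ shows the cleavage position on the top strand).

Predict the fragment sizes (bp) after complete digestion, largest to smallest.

94, 90, 59, 27 bp

Vte32I sites (TGTACA) start at positions 89, 148, 242.
Vte32I cuts after base 2 of each site, so after positions 90, 149, 243.
Linear molecule, 3 cuts → 4 fragments:
  1–90 → 90 bp
  91–149 → 59 bp
  150–243 → 94 bp
  244–270 → 27 bp
Sorted largest to smallest: 94, 90, 59, 27 bp.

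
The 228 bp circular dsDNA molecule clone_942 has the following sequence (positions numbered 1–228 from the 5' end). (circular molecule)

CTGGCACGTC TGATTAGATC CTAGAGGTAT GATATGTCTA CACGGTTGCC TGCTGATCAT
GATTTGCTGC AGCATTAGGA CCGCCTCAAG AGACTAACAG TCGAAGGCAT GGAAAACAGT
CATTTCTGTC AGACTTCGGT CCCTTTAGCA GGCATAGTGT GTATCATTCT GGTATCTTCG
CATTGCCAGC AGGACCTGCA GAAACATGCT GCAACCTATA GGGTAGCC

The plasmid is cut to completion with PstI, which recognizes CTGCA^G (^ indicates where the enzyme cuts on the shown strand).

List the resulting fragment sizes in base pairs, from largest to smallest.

129, 99 bp

PstI sites (CTGCAG) start at positions 67, 196.
PstI cuts after base 5 of each site (before the last base), so after positions 71, 200.
Circular molecule, 2 cuts → 2 fragments:
  72–200 → 129 bp
  201–228 then 1–71 → 28 + 71 = 99 bp
Sorted largest to smallest: 129, 99 bp.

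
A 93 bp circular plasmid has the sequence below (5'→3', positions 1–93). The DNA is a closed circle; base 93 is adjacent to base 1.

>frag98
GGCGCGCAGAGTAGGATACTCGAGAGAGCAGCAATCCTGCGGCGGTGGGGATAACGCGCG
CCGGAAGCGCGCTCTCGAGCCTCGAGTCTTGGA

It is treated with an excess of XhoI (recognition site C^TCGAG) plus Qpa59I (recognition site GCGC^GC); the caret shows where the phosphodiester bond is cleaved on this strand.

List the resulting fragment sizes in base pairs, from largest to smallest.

XhoI sites (CTCGAG) start at positions 19, 74, 81.
XhoI cuts after the first base of each site, so after positions 19, 74, 81.
Qpa59I sites (GCGCGC) start at positions 2, 56, 67.
Qpa59I cuts after base 4 of each site, so after positions 5, 59, 70.
Combined cut positions: 5, 19, 59, 70, 74, 81.
Circular molecule, 6 cuts → 6 fragments:
  6–19 → 14 bp
  20–59 → 40 bp
  60–70 → 11 bp
  71–74 → 4 bp
  75–81 → 7 bp
  82–93 then 1–5 → 12 + 5 = 17 bp
Sorted largest to smallest: 40, 17, 14, 11, 7, 4 bp.

40, 17, 14, 11, 7, 4 bp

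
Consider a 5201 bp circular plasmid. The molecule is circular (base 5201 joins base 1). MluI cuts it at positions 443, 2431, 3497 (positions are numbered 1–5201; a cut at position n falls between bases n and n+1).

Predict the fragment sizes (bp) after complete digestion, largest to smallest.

Circular molecule, 3 cuts → 3 fragments:
  2431 − 443 = 1988 bp
  3497 − 2431 = 1066 bp
  wrap: 5201 − 3497 + 443 = 2147 bp
Sorted largest to smallest: 2147, 1988, 1066 bp.

2147, 1988, 1066 bp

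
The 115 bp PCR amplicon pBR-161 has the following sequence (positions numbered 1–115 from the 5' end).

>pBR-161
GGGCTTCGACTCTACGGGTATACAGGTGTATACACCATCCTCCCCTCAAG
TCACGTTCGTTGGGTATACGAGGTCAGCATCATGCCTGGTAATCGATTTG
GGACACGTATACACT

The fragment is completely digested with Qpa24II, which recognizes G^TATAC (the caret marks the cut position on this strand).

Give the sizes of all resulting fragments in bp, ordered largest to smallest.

43, 36, 18, 10, 8 bp

Qpa24II sites (GTATAC) start at positions 18, 28, 64, 107.
Qpa24II cuts after the first base of each site, so after positions 18, 28, 64, 107.
Linear molecule, 4 cuts → 5 fragments:
  1–18 → 18 bp
  19–28 → 10 bp
  29–64 → 36 bp
  65–107 → 43 bp
  108–115 → 8 bp
Sorted largest to smallest: 43, 36, 18, 10, 8 bp.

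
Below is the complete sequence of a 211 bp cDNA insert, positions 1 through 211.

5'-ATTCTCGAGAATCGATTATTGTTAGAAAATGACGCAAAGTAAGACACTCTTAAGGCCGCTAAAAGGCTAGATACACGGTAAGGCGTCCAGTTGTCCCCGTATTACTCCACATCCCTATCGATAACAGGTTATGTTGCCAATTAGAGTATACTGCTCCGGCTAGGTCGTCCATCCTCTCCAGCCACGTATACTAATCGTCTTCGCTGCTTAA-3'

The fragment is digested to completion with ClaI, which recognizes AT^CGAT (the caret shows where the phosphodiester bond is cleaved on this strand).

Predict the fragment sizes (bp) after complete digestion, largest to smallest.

ClaI sites (ATCGAT) start at positions 11, 117.
ClaI cuts after base 2 of each site, so after positions 12, 118.
Linear molecule, 2 cuts → 3 fragments:
  1–12 → 12 bp
  13–118 → 106 bp
  119–211 → 93 bp
Sorted largest to smallest: 106, 93, 12 bp.

106, 93, 12 bp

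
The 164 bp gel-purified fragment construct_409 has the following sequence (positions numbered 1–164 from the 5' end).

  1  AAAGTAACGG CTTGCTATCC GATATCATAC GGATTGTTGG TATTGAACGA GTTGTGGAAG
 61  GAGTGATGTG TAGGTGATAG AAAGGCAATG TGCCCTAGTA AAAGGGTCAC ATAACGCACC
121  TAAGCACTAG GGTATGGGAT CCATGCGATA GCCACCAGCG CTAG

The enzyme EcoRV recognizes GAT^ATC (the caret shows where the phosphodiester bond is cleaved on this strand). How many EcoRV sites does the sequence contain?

GATATC occurs starting at position 21.
EcoRV cuts at 1 site.

1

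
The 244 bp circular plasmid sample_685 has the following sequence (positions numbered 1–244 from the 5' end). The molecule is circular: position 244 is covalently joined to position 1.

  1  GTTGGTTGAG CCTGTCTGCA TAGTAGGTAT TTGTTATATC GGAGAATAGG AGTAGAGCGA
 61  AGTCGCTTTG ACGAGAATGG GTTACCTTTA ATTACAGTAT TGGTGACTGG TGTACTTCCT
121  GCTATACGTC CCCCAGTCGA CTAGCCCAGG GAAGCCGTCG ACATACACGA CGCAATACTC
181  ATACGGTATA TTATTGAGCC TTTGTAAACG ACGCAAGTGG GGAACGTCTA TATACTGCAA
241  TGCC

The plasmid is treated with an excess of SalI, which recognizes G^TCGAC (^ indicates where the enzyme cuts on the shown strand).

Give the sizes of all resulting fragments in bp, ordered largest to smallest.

SalI sites (GTCGAC) start at positions 136, 157.
SalI cuts after the first base of each site, so after positions 136, 157.
Circular molecule, 2 cuts → 2 fragments:
  137–157 → 21 bp
  158–244 then 1–136 → 87 + 136 = 223 bp
Sorted largest to smallest: 223, 21 bp.

223, 21 bp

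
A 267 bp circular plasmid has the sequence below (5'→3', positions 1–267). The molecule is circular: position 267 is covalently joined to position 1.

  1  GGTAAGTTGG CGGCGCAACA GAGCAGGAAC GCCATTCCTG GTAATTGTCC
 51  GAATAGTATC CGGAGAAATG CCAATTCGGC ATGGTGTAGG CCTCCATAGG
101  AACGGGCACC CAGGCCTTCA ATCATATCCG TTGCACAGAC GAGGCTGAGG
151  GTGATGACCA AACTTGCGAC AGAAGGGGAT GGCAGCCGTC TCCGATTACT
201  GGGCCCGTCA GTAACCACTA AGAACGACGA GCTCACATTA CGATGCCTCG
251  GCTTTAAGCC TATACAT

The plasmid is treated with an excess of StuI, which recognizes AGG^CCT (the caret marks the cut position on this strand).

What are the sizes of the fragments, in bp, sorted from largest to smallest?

StuI sites (AGGCCT) start at positions 88, 112.
StuI cuts after base 3 of each site, so after positions 90, 114.
Circular molecule, 2 cuts → 2 fragments:
  91–114 → 24 bp
  115–267 then 1–90 → 153 + 90 = 243 bp
Sorted largest to smallest: 243, 24 bp.

243, 24 bp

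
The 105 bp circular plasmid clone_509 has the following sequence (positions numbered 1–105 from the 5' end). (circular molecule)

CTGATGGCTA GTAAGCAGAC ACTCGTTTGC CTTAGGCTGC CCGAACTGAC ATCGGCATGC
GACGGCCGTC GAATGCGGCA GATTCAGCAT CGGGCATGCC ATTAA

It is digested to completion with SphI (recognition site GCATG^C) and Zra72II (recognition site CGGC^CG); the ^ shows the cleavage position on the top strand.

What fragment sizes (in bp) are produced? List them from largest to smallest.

SphI sites (GCATGC) start at positions 55, 94.
SphI cuts after base 5 of each site (before the last base), so after positions 59, 98.
The Zra72II site (CGGCCG) starts at position 63.
Zra72II cuts after base 4 of each site, so after position 66.
Combined cut positions: 59, 66, 98.
Circular molecule, 3 cuts → 3 fragments:
  60–66 → 7 bp
  67–98 → 32 bp
  99–105 then 1–59 → 7 + 59 = 66 bp
Sorted largest to smallest: 66, 32, 7 bp.

66, 32, 7 bp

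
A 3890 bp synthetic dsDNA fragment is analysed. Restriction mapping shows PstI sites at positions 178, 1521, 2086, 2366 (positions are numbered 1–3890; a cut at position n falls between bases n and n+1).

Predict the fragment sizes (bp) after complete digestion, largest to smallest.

1524, 1343, 565, 280, 178 bp

Linear molecule, 4 cuts → 5 fragments:
  178 − 0 = 178 bp
  1521 − 178 = 1343 bp
  2086 − 1521 = 565 bp
  2366 − 2086 = 280 bp
  3890 − 2366 = 1524 bp
Sorted largest to smallest: 1524, 1343, 565, 280, 178 bp.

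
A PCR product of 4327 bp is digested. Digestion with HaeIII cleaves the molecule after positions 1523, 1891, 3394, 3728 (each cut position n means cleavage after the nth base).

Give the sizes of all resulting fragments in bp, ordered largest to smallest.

1523, 1503, 599, 368, 334 bp

Linear molecule, 4 cuts → 5 fragments:
  1523 − 0 = 1523 bp
  1891 − 1523 = 368 bp
  3394 − 1891 = 1503 bp
  3728 − 3394 = 334 bp
  4327 − 3728 = 599 bp
Sorted largest to smallest: 1523, 1503, 599, 368, 334 bp.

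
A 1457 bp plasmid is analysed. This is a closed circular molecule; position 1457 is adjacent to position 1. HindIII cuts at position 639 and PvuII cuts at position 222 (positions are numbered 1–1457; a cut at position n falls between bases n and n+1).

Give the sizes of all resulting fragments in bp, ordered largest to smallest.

1040, 417 bp

Combined cut positions (sorted): 222, 639.
Circular molecule, 2 cuts → 2 fragments:
  639 − 222 = 417 bp
  wrap: 1457 − 639 + 222 = 1040 bp
Sorted largest to smallest: 1040, 417 bp.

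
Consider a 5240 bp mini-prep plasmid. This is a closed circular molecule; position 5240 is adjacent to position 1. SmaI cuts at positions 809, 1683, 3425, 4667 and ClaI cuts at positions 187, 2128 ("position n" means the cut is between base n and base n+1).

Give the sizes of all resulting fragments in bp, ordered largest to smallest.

Combined cut positions (sorted): 187, 809, 1683, 2128, 3425, 4667.
Circular molecule, 6 cuts → 6 fragments:
  809 − 187 = 622 bp
  1683 − 809 = 874 bp
  2128 − 1683 = 445 bp
  3425 − 2128 = 1297 bp
  4667 − 3425 = 1242 bp
  wrap: 5240 − 4667 + 187 = 760 bp
Sorted largest to smallest: 1297, 1242, 874, 760, 622, 445 bp.

1297, 1242, 874, 760, 622, 445 bp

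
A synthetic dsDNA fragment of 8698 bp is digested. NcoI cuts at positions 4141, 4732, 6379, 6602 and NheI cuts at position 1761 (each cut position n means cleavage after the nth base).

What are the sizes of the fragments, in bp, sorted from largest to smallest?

2380, 2096, 1761, 1647, 591, 223 bp

Combined cut positions (sorted): 1761, 4141, 4732, 6379, 6602.
Linear molecule, 5 cuts → 6 fragments:
  1761 − 0 = 1761 bp
  4141 − 1761 = 2380 bp
  4732 − 4141 = 591 bp
  6379 − 4732 = 1647 bp
  6602 − 6379 = 223 bp
  8698 − 6602 = 2096 bp
Sorted largest to smallest: 2380, 2096, 1761, 1647, 591, 223 bp.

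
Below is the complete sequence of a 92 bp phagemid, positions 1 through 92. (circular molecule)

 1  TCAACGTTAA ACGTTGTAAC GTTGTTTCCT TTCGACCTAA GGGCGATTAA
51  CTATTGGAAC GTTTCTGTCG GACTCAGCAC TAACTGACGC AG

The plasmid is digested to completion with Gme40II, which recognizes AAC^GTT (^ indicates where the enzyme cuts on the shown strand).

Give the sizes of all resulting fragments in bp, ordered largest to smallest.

Gme40II sites (AACGTT) start at positions 3, 10, 18, 58.
Gme40II cuts after base 3 of each site, so after positions 5, 12, 20, 60.
Circular molecule, 4 cuts → 4 fragments:
  6–12 → 7 bp
  13–20 → 8 bp
  21–60 → 40 bp
  61–92 then 1–5 → 32 + 5 = 37 bp
Sorted largest to smallest: 40, 37, 8, 7 bp.

40, 37, 8, 7 bp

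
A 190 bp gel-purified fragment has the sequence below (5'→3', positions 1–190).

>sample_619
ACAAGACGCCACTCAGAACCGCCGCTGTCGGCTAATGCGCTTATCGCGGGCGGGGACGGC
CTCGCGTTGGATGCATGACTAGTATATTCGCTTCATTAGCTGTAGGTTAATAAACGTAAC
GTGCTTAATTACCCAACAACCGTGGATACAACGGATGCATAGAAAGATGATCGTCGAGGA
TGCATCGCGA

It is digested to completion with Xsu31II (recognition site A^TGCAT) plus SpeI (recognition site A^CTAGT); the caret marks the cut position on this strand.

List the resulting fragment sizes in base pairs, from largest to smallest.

Xsu31II sites (ATGCAT) start at positions 71, 155, 180.
Xsu31II cuts after the first base of each site, so after positions 71, 155, 180.
The SpeI site (ACTAGT) starts at position 78.
SpeI cuts after the first base of each site, so after position 78.
Combined cut positions: 71, 78, 155, 180.
Linear molecule, 4 cuts → 5 fragments:
  1–71 → 71 bp
  72–78 → 7 bp
  79–155 → 77 bp
  156–180 → 25 bp
  181–190 → 10 bp
Sorted largest to smallest: 77, 71, 25, 10, 7 bp.

77, 71, 25, 10, 7 bp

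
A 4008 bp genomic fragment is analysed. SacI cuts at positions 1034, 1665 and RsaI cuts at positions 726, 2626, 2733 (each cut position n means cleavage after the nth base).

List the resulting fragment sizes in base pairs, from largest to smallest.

Combined cut positions (sorted): 726, 1034, 1665, 2626, 2733.
Linear molecule, 5 cuts → 6 fragments:
  726 − 0 = 726 bp
  1034 − 726 = 308 bp
  1665 − 1034 = 631 bp
  2626 − 1665 = 961 bp
  2733 − 2626 = 107 bp
  4008 − 2733 = 1275 bp
Sorted largest to smallest: 1275, 961, 726, 631, 308, 107 bp.

1275, 961, 726, 631, 308, 107 bp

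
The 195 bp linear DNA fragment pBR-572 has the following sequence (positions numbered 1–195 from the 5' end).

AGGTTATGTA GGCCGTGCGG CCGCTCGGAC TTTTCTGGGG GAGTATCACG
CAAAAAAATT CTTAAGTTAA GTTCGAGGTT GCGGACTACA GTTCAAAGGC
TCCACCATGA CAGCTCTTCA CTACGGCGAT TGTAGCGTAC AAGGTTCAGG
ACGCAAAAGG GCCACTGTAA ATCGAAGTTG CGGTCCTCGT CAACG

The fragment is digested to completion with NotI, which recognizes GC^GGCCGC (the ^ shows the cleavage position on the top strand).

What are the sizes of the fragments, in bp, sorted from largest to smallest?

177, 18 bp

The NotI site (GCGGCCGC) starts at position 17.
NotI cuts after base 2 of each site, so after position 18.
Linear molecule, 1 cut → 2 fragments:
  1–18 → 18 bp
  19–195 → 177 bp
Sorted largest to smallest: 177, 18 bp.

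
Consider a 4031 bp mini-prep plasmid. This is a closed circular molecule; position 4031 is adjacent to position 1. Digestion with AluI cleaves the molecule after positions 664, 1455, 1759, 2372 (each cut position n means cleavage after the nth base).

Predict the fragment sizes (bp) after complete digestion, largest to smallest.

2323, 791, 613, 304 bp

Circular molecule, 4 cuts → 4 fragments:
  1455 − 664 = 791 bp
  1759 − 1455 = 304 bp
  2372 − 1759 = 613 bp
  wrap: 4031 − 2372 + 664 = 2323 bp
Sorted largest to smallest: 2323, 791, 613, 304 bp.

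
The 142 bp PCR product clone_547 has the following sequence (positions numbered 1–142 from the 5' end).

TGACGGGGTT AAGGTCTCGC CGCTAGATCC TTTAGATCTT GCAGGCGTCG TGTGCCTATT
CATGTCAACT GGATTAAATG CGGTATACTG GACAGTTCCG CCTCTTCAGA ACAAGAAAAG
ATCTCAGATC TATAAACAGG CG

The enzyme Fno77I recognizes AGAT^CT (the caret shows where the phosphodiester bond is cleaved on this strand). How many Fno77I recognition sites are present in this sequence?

AGATCT occurs starting at positions 34, 119, 126.
Fno77I cuts at 3 sites.

3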